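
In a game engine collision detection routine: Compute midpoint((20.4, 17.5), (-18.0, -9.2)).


M = ((20.4+(-18))/2, (17.5+(-9.2))/2)
= (1.2, 4.15)

(1.2, 4.15)


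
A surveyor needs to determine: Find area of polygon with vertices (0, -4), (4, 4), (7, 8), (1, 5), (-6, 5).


Shoelace sum: (0*4 - 4*(-4)) + (4*8 - 7*4) + (7*5 - 1*8) + (1*5 - (-6)*5) + ((-6)*(-4) - 0*5)
= 106
Area = |106|/2 = 53

53


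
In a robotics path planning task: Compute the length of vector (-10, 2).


|u| = sqrt((-10)^2 + 2^2) = sqrt(104) = 10.198

10.198


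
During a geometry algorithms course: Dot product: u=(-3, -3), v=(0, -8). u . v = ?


u . v = u_x*v_x + u_y*v_y = (-3)*0 + (-3)*(-8)
= 0 + 24 = 24

24


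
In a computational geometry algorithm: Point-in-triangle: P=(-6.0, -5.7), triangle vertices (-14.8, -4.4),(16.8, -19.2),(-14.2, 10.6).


Cross products: AB x AP = 89.16, BC x BP = 260.94, CA x CP = 132.78
All same sign? yes

Yes, inside


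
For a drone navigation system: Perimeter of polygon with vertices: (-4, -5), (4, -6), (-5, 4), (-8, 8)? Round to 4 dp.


Sides: (-4, -5)->(4, -6): sqrt(65) = 8.062258, (4, -6)->(-5, 4): sqrt(181) = 13.453624, (-5, 4)->(-8, 8): sqrt(25) = 5, (-8, 8)->(-4, -5): sqrt(185) = 13.601471
Sum = 40.117353
Perimeter = 40.1174

40.1174


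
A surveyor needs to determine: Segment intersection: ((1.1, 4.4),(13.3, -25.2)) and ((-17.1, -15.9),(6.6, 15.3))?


Cross products: d1=-86.73, d2=-1168.89, d3=-786.38, d4=295.78
d1*d2 < 0 and d3*d4 < 0? no

No, they don't intersect


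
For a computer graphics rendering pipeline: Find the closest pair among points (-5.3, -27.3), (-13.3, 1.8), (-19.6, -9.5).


d(P0,P1) = 30.1796, d(P0,P2) = 22.8327, d(P1,P2) = 12.9375
Closest: P1 and P2

Closest pair: (-13.3, 1.8) and (-19.6, -9.5), distance = 12.9375


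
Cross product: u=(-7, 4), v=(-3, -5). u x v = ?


u x v = u_x*v_y - u_y*v_x = (-7)*(-5) - 4*(-3)
= 35 - (-12) = 47

47


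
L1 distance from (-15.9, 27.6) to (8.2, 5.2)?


|(-15.9)-8.2| + |27.6-5.2| = 24.1 + 22.4 = 46.5

46.5


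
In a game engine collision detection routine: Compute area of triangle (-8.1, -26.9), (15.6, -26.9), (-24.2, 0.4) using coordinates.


Area = |x_A(y_B-y_C) + x_B(y_C-y_A) + x_C(y_A-y_B)|/2
= |221.13 + 425.88 + 0|/2
= 647.01/2 = 323.505

323.505


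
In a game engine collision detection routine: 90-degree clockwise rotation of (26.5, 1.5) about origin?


90° CW: (x,y) -> (y, -x)
(26.5,1.5) -> (1.5, -26.5)

(1.5, -26.5)


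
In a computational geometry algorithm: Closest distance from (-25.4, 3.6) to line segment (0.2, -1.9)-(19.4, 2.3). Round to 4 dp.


Project P onto AB: t = 0 (clamped to [0,1])
Closest point on segment: (0.2, -1.9)
Distance: 26.1842

26.1842


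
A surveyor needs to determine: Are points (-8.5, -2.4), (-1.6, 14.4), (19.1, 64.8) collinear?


Cross product: ((-1.6)-(-8.5))*(64.8-(-2.4)) - (14.4-(-2.4))*(19.1-(-8.5))
= 0

Yes, collinear


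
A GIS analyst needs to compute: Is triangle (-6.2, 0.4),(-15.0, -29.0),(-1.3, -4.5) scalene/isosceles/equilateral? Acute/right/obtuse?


Side lengths squared: AB^2=941.8, BC^2=787.94, CA^2=48.02
Sorted: [48.02, 787.94, 941.8]
By sides: Scalene, By angles: Obtuse

Scalene, Obtuse


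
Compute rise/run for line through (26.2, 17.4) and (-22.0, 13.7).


slope = (y2-y1)/(x2-x1) = (13.7-17.4)/((-22)-26.2) = (-3.7)/(-48.2) = 0.0768

0.0768


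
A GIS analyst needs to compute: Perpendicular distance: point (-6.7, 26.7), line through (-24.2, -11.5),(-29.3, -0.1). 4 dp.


|cross product| = 394.32
|line direction| = sqrt(155.97) = 12.4888
Distance = 394.32/sqrt(155.97) = 31.5739

31.5739


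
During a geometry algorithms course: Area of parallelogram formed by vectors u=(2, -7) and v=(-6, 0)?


|u x v| = |2*0 - (-7)*(-6)|
= |0 - 42| = 42

42


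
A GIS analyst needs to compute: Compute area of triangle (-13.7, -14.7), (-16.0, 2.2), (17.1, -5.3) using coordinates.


Area = |x_A(y_B-y_C) + x_B(y_C-y_A) + x_C(y_A-y_B)|/2
= |(-102.75) + (-150.4) + (-288.99)|/2
= 542.14/2 = 271.07

271.07


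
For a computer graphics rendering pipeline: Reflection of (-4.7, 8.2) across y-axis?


Reflection over y-axis: (x,y) -> (-x,y)
(-4.7, 8.2) -> (4.7, 8.2)

(4.7, 8.2)


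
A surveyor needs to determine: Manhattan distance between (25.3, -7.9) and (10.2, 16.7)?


|25.3-10.2| + |(-7.9)-16.7| = 15.1 + 24.6 = 39.7

39.7


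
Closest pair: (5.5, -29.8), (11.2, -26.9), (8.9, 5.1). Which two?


d(P0,P1) = 6.3953, d(P0,P2) = 35.0652, d(P1,P2) = 32.0825
Closest: P0 and P1

Closest pair: (5.5, -29.8) and (11.2, -26.9), distance = 6.3953


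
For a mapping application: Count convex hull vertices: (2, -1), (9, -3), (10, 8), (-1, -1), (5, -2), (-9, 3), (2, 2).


Convex hull vertices (CCW): (-9, 3), (-1, -1), (9, -3), (10, 8)
Count = 4

4


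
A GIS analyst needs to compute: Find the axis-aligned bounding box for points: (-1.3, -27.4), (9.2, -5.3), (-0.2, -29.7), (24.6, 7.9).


x range: [-1.3, 24.6]
y range: [-29.7, 7.9]
Bounding box: (-1.3,-29.7) to (24.6,7.9)

(-1.3,-29.7) to (24.6,7.9)


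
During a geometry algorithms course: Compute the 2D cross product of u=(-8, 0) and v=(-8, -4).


u x v = u_x*v_y - u_y*v_x = (-8)*(-4) - 0*(-8)
= 32 - 0 = 32

32


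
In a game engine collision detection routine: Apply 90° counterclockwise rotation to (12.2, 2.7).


90° CCW: (x,y) -> (-y, x)
(12.2,2.7) -> (-2.7, 12.2)

(-2.7, 12.2)


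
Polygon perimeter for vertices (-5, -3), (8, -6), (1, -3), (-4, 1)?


Sides: (-5, -3)->(8, -6): sqrt(178) = 13.341664, (8, -6)->(1, -3): sqrt(58) = 7.615773, (1, -3)->(-4, 1): sqrt(41) = 6.403124, (-4, 1)->(-5, -3): sqrt(17) = 4.123106
Sum = 31.483667
Perimeter = 31.4837

31.4837


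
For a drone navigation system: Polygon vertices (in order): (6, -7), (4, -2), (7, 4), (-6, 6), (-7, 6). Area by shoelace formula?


Shoelace sum: (6*(-2) - 4*(-7)) + (4*4 - 7*(-2)) + (7*6 - (-6)*4) + ((-6)*6 - (-7)*6) + ((-7)*(-7) - 6*6)
= 131
Area = |131|/2 = 65.5

65.5


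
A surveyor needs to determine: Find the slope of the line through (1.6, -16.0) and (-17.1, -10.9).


slope = (y2-y1)/(x2-x1) = ((-10.9)-(-16))/((-17.1)-1.6) = 5.1/(-18.7) = -0.2727

-0.2727


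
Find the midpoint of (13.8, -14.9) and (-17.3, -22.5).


M = ((13.8+(-17.3))/2, ((-14.9)+(-22.5))/2)
= (-1.75, -18.7)

(-1.75, -18.7)


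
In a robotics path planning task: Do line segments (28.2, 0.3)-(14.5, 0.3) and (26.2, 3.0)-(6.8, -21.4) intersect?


Cross products: d1=101.18, d2=-233.1, d3=-36.99, d4=297.29
d1*d2 < 0 and d3*d4 < 0? yes

Yes, they intersect


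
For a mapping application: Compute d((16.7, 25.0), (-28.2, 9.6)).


dx=-44.9, dy=-15.4
d^2 = (-44.9)^2 + (-15.4)^2 = 2253.17
d = sqrt(2253.17) = 47.4676

47.4676


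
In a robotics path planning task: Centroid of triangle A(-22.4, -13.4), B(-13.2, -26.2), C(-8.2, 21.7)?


Centroid = ((x_A+x_B+x_C)/3, (y_A+y_B+y_C)/3)
= (((-22.4)+(-13.2)+(-8.2))/3, ((-13.4)+(-26.2)+21.7)/3)
= (-14.6, -5.9667)

(-14.6, -5.9667)


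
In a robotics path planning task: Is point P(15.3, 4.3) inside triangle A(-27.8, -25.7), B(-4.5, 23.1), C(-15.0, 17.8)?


Cross products: AB x AP = -1404.28, BC x BP = 302.34, CA x CP = 1490.85
All same sign? no

No, outside


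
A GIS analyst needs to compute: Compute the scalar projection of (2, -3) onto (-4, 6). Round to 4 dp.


u.v = -26, |v| = sqrt(52) = 7.2111
Scalar projection = u.v / |v| = -26 / sqrt(52) = -3.6056

-3.6056


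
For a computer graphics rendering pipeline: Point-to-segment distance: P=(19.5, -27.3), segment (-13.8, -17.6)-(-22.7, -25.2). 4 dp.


Project P onto AB: t = 0 (clamped to [0,1])
Closest point on segment: (-13.8, -17.6)
Distance: 34.684

34.684


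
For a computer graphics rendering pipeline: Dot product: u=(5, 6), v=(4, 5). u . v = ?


u . v = u_x*v_x + u_y*v_y = 5*4 + 6*5
= 20 + 30 = 50

50


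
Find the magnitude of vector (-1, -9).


|u| = sqrt((-1)^2 + (-9)^2) = sqrt(82) = 9.0554

9.0554


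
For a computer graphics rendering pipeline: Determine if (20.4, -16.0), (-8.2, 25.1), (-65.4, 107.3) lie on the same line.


Cross product: ((-8.2)-20.4)*(107.3-(-16)) - (25.1-(-16))*((-65.4)-20.4)
= 0

Yes, collinear


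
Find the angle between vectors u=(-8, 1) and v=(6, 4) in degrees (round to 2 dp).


u.v = -44, |u| = sqrt(65) = 8.0623, |v| = sqrt(52) = 7.2111
cos(theta) = u.v/(|u||v|) = -44/sqrt(3380) = -0.756823
theta = acos(-0.756823) = 139.18 degrees

139.18 degrees


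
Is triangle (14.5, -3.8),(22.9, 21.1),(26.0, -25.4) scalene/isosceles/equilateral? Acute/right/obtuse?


Side lengths squared: AB^2=690.57, BC^2=2171.86, CA^2=598.81
Sorted: [598.81, 690.57, 2171.86]
By sides: Scalene, By angles: Obtuse

Scalene, Obtuse


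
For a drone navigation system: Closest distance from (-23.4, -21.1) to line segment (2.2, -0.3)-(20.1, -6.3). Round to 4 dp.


Project P onto AB: t = 0 (clamped to [0,1])
Closest point on segment: (2.2, -0.3)
Distance: 32.9848

32.9848


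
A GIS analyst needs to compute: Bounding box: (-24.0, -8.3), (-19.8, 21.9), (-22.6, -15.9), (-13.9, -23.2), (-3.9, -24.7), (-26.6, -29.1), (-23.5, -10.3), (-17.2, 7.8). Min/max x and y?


x range: [-26.6, -3.9]
y range: [-29.1, 21.9]
Bounding box: (-26.6,-29.1) to (-3.9,21.9)

(-26.6,-29.1) to (-3.9,21.9)


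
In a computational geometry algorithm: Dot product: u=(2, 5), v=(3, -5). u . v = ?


u . v = u_x*v_x + u_y*v_y = 2*3 + 5*(-5)
= 6 + (-25) = -19

-19


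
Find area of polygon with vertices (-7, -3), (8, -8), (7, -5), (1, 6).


Shoelace sum: ((-7)*(-8) - 8*(-3)) + (8*(-5) - 7*(-8)) + (7*6 - 1*(-5)) + (1*(-3) - (-7)*6)
= 182
Area = |182|/2 = 91

91


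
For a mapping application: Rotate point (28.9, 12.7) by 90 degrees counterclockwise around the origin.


90° CCW: (x,y) -> (-y, x)
(28.9,12.7) -> (-12.7, 28.9)

(-12.7, 28.9)


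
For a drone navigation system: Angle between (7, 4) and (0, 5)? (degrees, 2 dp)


u.v = 20, |u| = sqrt(65) = 8.0623, |v| = sqrt(25) = 5
cos(theta) = u.v/(|u||v|) = 20/sqrt(1625) = 0.496139
theta = acos(0.496139) = 60.26 degrees

60.26 degrees


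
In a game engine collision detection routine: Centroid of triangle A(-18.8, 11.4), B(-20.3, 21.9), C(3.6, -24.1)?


Centroid = ((x_A+x_B+x_C)/3, (y_A+y_B+y_C)/3)
= (((-18.8)+(-20.3)+3.6)/3, (11.4+21.9+(-24.1))/3)
= (-11.8333, 3.0667)

(-11.8333, 3.0667)


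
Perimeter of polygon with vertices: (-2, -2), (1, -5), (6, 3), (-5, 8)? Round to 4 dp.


Sides: (-2, -2)->(1, -5): sqrt(18) = 4.242641, (1, -5)->(6, 3): sqrt(89) = 9.433981, (6, 3)->(-5, 8): sqrt(146) = 12.083046, (-5, 8)->(-2, -2): sqrt(109) = 10.440307
Sum = 36.199975
Perimeter = 36.2

36.2


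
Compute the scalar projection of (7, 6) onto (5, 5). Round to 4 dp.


u.v = 65, |v| = sqrt(50) = 7.0711
Scalar projection = u.v / |v| = 65 / sqrt(50) = 9.1924

9.1924


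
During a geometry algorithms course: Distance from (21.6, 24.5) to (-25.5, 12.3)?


dx=-47.1, dy=-12.2
d^2 = (-47.1)^2 + (-12.2)^2 = 2367.25
d = sqrt(2367.25) = 48.6544

48.6544


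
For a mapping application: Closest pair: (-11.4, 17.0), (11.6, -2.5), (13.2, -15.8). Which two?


d(P0,P1) = 30.1538, d(P0,P2) = 41, d(P1,P2) = 13.3959
Closest: P1 and P2

Closest pair: (11.6, -2.5) and (13.2, -15.8), distance = 13.3959


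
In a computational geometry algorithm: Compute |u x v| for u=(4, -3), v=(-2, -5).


|u x v| = |4*(-5) - (-3)*(-2)|
= |(-20) - 6| = 26

26


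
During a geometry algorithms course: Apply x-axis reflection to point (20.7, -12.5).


Reflection over x-axis: (x,y) -> (x,-y)
(20.7, -12.5) -> (20.7, 12.5)

(20.7, 12.5)


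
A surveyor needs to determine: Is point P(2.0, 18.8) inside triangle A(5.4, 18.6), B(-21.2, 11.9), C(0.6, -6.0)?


Cross products: AB x AP = -28.1, BC x BP = 565.7, CA x CP = 84.6
All same sign? no

No, outside


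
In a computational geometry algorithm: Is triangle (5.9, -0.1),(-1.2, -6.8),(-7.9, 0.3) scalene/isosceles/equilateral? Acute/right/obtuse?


Side lengths squared: AB^2=95.3, BC^2=95.3, CA^2=190.6
Sorted: [95.3, 95.3, 190.6]
By sides: Isosceles, By angles: Right

Isosceles, Right


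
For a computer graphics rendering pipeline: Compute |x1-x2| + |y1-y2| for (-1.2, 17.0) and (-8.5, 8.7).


|(-1.2)-(-8.5)| + |17-8.7| = 7.3 + 8.3 = 15.6

15.6


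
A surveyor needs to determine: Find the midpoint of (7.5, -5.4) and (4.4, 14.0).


M = ((7.5+4.4)/2, ((-5.4)+14)/2)
= (5.95, 4.3)

(5.95, 4.3)


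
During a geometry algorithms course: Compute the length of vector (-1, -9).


|u| = sqrt((-1)^2 + (-9)^2) = sqrt(82) = 9.0554

9.0554


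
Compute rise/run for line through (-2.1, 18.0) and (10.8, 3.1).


slope = (y2-y1)/(x2-x1) = (3.1-18)/(10.8-(-2.1)) = (-14.9)/12.9 = -1.155

-1.155


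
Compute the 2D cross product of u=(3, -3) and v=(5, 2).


u x v = u_x*v_y - u_y*v_x = 3*2 - (-3)*5
= 6 - (-15) = 21

21


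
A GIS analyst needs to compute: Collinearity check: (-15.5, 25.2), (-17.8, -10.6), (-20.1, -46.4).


Cross product: ((-17.8)-(-15.5))*((-46.4)-25.2) - ((-10.6)-25.2)*((-20.1)-(-15.5))
= 0

Yes, collinear


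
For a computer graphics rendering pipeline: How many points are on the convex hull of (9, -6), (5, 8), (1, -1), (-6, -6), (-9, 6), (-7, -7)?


Convex hull vertices (CCW): (-9, 6), (-7, -7), (9, -6), (5, 8)
Count = 4

4


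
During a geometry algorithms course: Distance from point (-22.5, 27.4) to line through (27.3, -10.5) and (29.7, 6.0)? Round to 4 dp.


|cross product| = 912.66
|line direction| = sqrt(278.01) = 16.6736
Distance = 912.66/sqrt(278.01) = 54.7367

54.7367


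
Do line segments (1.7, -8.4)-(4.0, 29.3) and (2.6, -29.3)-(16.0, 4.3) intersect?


Cross products: d1=310.3, d2=738.2, d3=-82, d4=-509.9
d1*d2 < 0 and d3*d4 < 0? no

No, they don't intersect


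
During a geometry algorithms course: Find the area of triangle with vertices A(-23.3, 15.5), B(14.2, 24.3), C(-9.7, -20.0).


Area = |x_A(y_B-y_C) + x_B(y_C-y_A) + x_C(y_A-y_B)|/2
= |(-1032.19) + (-504.1) + 85.36|/2
= 1450.93/2 = 725.465

725.465


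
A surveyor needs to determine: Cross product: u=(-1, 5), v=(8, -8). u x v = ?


u x v = u_x*v_y - u_y*v_x = (-1)*(-8) - 5*8
= 8 - 40 = -32

-32


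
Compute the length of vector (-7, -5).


|u| = sqrt((-7)^2 + (-5)^2) = sqrt(74) = 8.6023

8.6023


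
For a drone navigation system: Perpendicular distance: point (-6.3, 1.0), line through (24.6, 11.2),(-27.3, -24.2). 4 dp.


|cross product| = 564.48
|line direction| = sqrt(3946.77) = 62.8233
Distance = 564.48/sqrt(3946.77) = 8.9852

8.9852


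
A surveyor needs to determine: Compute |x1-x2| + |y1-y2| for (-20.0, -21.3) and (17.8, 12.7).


|(-20)-17.8| + |(-21.3)-12.7| = 37.8 + 34 = 71.8

71.8


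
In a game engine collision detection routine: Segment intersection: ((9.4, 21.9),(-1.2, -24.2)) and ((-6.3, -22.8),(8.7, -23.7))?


Cross products: d1=684.63, d2=-16.41, d3=-249.95, d4=451.09
d1*d2 < 0 and d3*d4 < 0? yes

Yes, they intersect


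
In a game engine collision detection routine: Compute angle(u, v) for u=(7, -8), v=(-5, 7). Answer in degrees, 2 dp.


u.v = -91, |u| = sqrt(113) = 10.6301, |v| = sqrt(74) = 8.6023
cos(theta) = u.v/(|u||v|) = -91/sqrt(8362) = -0.995145
theta = acos(-0.995145) = 174.35 degrees

174.35 degrees


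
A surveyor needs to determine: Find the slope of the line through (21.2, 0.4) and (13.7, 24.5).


slope = (y2-y1)/(x2-x1) = (24.5-0.4)/(13.7-21.2) = 24.1/(-7.5) = -3.2133

-3.2133


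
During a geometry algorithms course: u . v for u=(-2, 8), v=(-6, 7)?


u . v = u_x*v_x + u_y*v_y = (-2)*(-6) + 8*7
= 12 + 56 = 68

68


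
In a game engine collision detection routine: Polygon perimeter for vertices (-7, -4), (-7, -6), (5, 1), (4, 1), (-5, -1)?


Sides: (-7, -4)->(-7, -6): sqrt(4) = 2, (-7, -6)->(5, 1): sqrt(193) = 13.892444, (5, 1)->(4, 1): sqrt(1) = 1, (4, 1)->(-5, -1): sqrt(85) = 9.219544, (-5, -1)->(-7, -4): sqrt(13) = 3.605551
Sum = 29.717539
Perimeter = 29.7175

29.7175


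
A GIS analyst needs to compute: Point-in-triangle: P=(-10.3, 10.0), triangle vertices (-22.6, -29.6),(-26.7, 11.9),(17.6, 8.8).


Cross products: AB x AP = -672.81, BC x BP = -33.33, CA x CP = -1119.6
All same sign? yes

Yes, inside


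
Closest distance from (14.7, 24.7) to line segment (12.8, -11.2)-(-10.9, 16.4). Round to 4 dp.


Project P onto AB: t = 0.7147 (clamped to [0,1])
Closest point on segment: (-4.1373, 8.5245)
Distance: 24.8293

24.8293


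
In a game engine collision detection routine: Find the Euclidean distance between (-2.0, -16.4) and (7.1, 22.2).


dx=9.1, dy=38.6
d^2 = 9.1^2 + 38.6^2 = 1572.77
d = sqrt(1572.77) = 39.6582

39.6582


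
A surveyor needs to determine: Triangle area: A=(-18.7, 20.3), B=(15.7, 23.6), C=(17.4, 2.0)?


Area = |x_A(y_B-y_C) + x_B(y_C-y_A) + x_C(y_A-y_B)|/2
= |(-403.92) + (-287.31) + (-57.42)|/2
= 748.65/2 = 374.325

374.325


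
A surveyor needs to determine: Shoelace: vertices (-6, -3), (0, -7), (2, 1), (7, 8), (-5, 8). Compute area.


Shoelace sum: ((-6)*(-7) - 0*(-3)) + (0*1 - 2*(-7)) + (2*8 - 7*1) + (7*8 - (-5)*8) + ((-5)*(-3) - (-6)*8)
= 224
Area = |224|/2 = 112

112


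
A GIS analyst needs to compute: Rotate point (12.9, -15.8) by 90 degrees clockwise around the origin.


90° CW: (x,y) -> (y, -x)
(12.9,-15.8) -> (-15.8, -12.9)

(-15.8, -12.9)


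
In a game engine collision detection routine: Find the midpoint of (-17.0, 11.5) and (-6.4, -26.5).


M = (((-17)+(-6.4))/2, (11.5+(-26.5))/2)
= (-11.7, -7.5)

(-11.7, -7.5)


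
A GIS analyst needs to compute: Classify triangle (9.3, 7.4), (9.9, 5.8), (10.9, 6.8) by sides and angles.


Side lengths squared: AB^2=2.92, BC^2=2, CA^2=2.92
Sorted: [2, 2.92, 2.92]
By sides: Isosceles, By angles: Acute

Isosceles, Acute


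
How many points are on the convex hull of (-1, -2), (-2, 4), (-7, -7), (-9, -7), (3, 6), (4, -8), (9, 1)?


Convex hull vertices (CCW): (-9, -7), (4, -8), (9, 1), (3, 6), (-2, 4)
Count = 5

5


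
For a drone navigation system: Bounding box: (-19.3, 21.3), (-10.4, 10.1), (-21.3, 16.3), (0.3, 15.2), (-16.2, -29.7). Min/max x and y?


x range: [-21.3, 0.3]
y range: [-29.7, 21.3]
Bounding box: (-21.3,-29.7) to (0.3,21.3)

(-21.3,-29.7) to (0.3,21.3)


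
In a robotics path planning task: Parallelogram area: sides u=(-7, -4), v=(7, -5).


|u x v| = |(-7)*(-5) - (-4)*7|
= |35 - (-28)| = 63

63


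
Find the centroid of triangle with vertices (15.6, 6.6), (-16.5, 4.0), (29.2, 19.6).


Centroid = ((x_A+x_B+x_C)/3, (y_A+y_B+y_C)/3)
= ((15.6+(-16.5)+29.2)/3, (6.6+4+19.6)/3)
= (9.4333, 10.0667)

(9.4333, 10.0667)


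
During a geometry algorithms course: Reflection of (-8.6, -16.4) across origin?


Reflection over origin: (x,y) -> (-x,-y)
(-8.6, -16.4) -> (8.6, 16.4)

(8.6, 16.4)


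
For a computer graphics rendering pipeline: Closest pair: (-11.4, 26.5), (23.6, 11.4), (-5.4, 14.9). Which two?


d(P0,P1) = 38.1184, d(P0,P2) = 13.0599, d(P1,P2) = 29.2104
Closest: P0 and P2

Closest pair: (-11.4, 26.5) and (-5.4, 14.9), distance = 13.0599


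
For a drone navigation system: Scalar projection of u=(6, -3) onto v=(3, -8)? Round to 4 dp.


u.v = 42, |v| = sqrt(73) = 8.544
Scalar projection = u.v / |v| = 42 / sqrt(73) = 4.9157

4.9157


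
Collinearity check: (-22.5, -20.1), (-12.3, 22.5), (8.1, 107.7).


Cross product: ((-12.3)-(-22.5))*(107.7-(-20.1)) - (22.5-(-20.1))*(8.1-(-22.5))
= 0

Yes, collinear


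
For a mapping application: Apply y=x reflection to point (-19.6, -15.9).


Reflection over y=x: (x,y) -> (y,x)
(-19.6, -15.9) -> (-15.9, -19.6)

(-15.9, -19.6)


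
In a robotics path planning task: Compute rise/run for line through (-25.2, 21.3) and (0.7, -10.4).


slope = (y2-y1)/(x2-x1) = ((-10.4)-21.3)/(0.7-(-25.2)) = (-31.7)/25.9 = -1.2239

-1.2239


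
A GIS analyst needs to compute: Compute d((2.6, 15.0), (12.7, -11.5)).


dx=10.1, dy=-26.5
d^2 = 10.1^2 + (-26.5)^2 = 804.26
d = sqrt(804.26) = 28.3595

28.3595


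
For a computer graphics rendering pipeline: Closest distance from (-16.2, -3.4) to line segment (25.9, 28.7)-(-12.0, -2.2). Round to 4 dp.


Project P onto AB: t = 1 (clamped to [0,1])
Closest point on segment: (-12, -2.2)
Distance: 4.3681

4.3681


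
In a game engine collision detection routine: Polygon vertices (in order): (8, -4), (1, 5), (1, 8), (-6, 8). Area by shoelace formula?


Shoelace sum: (8*5 - 1*(-4)) + (1*8 - 1*5) + (1*8 - (-6)*8) + ((-6)*(-4) - 8*8)
= 63
Area = |63|/2 = 31.5

31.5


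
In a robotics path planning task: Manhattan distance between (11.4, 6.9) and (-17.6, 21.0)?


|11.4-(-17.6)| + |6.9-21| = 29 + 14.1 = 43.1

43.1


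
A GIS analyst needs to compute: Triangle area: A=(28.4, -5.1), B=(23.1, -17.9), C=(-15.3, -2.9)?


Area = |x_A(y_B-y_C) + x_B(y_C-y_A) + x_C(y_A-y_B)|/2
= |(-426) + 50.82 + (-195.84)|/2
= 571.02/2 = 285.51

285.51


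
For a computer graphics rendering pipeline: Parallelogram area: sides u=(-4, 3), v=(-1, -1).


|u x v| = |(-4)*(-1) - 3*(-1)|
= |4 - (-3)| = 7

7


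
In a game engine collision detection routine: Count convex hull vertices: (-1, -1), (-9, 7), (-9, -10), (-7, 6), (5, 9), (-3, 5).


Convex hull vertices (CCW): (-9, -10), (-1, -1), (5, 9), (-9, 7)
Count = 4

4


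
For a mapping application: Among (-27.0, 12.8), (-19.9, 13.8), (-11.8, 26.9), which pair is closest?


d(P0,P1) = 7.1701, d(P0,P2) = 20.7328, d(P1,P2) = 15.4019
Closest: P0 and P1

Closest pair: (-27.0, 12.8) and (-19.9, 13.8), distance = 7.1701


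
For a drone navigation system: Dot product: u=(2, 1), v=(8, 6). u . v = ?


u . v = u_x*v_x + u_y*v_y = 2*8 + 1*6
= 16 + 6 = 22

22


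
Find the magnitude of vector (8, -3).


|u| = sqrt(8^2 + (-3)^2) = sqrt(73) = 8.544

8.544


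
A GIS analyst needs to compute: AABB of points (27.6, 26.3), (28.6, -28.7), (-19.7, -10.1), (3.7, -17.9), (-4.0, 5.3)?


x range: [-19.7, 28.6]
y range: [-28.7, 26.3]
Bounding box: (-19.7,-28.7) to (28.6,26.3)

(-19.7,-28.7) to (28.6,26.3)


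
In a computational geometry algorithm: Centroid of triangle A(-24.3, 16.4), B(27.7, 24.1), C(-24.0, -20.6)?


Centroid = ((x_A+x_B+x_C)/3, (y_A+y_B+y_C)/3)
= (((-24.3)+27.7+(-24))/3, (16.4+24.1+(-20.6))/3)
= (-6.8667, 6.6333)

(-6.8667, 6.6333)


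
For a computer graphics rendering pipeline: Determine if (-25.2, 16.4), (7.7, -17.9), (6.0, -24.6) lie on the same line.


Cross product: (7.7-(-25.2))*((-24.6)-16.4) - ((-17.9)-16.4)*(6-(-25.2))
= -278.74

No, not collinear


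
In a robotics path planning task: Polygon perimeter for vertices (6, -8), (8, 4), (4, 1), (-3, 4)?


Sides: (6, -8)->(8, 4): sqrt(148) = 12.165525, (8, 4)->(4, 1): sqrt(25) = 5, (4, 1)->(-3, 4): sqrt(58) = 7.615773, (-3, 4)->(6, -8): sqrt(225) = 15
Sum = 39.781298
Perimeter = 39.7813

39.7813


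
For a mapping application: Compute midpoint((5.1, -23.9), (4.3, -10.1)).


M = ((5.1+4.3)/2, ((-23.9)+(-10.1))/2)
= (4.7, -17)

(4.7, -17)


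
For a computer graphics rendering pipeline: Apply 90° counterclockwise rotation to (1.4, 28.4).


90° CCW: (x,y) -> (-y, x)
(1.4,28.4) -> (-28.4, 1.4)

(-28.4, 1.4)


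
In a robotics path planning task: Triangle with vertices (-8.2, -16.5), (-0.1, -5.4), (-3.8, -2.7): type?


Side lengths squared: AB^2=188.82, BC^2=20.98, CA^2=209.8
Sorted: [20.98, 188.82, 209.8]
By sides: Scalene, By angles: Right

Scalene, Right


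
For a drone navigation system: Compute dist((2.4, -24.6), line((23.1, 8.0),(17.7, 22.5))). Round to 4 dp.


|cross product| = 476.19
|line direction| = sqrt(239.41) = 15.4729
Distance = 476.19/sqrt(239.41) = 30.7758

30.7758


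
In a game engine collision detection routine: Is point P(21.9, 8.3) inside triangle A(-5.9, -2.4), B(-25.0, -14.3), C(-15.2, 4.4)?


Cross products: AB x AP = 126.45, BC x BP = -655.55, CA x CP = 288.55
All same sign? no

No, outside


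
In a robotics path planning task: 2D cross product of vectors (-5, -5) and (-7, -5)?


u x v = u_x*v_y - u_y*v_x = (-5)*(-5) - (-5)*(-7)
= 25 - 35 = -10

-10


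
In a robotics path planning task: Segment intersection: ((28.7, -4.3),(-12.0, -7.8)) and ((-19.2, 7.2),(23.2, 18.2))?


Cross products: d1=-1014.5, d2=-715.2, d3=-635.7, d4=-935
d1*d2 < 0 and d3*d4 < 0? no

No, they don't intersect


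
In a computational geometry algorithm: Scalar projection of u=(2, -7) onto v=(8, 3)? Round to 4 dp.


u.v = -5, |v| = sqrt(73) = 8.544
Scalar projection = u.v / |v| = -5 / sqrt(73) = -0.5852

-0.5852


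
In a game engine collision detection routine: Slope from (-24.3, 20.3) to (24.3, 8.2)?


slope = (y2-y1)/(x2-x1) = (8.2-20.3)/(24.3-(-24.3)) = (-12.1)/48.6 = -0.249

-0.249


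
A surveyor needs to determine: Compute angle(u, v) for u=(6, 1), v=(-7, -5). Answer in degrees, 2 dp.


u.v = -47, |u| = sqrt(37) = 6.0828, |v| = sqrt(74) = 8.6023
cos(theta) = u.v/(|u||v|) = -47/sqrt(2738) = -0.898217
theta = acos(-0.898217) = 153.92 degrees

153.92 degrees


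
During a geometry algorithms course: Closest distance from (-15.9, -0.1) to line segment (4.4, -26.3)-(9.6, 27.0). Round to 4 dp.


Project P onto AB: t = 0.4501 (clamped to [0,1])
Closest point on segment: (6.7406, -2.3088)
Distance: 22.7481

22.7481


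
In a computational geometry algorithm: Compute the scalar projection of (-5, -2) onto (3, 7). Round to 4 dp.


u.v = -29, |v| = sqrt(58) = 7.6158
Scalar projection = u.v / |v| = -29 / sqrt(58) = -3.8079

-3.8079


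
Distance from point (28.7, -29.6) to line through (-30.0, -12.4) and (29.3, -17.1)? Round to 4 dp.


|cross product| = 744.07
|line direction| = sqrt(3538.58) = 59.486
Distance = 744.07/sqrt(3538.58) = 12.5083

12.5083


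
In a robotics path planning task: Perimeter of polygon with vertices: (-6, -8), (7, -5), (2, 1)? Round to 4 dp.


Sides: (-6, -8)->(7, -5): sqrt(178) = 13.341664, (7, -5)->(2, 1): sqrt(61) = 7.81025, (2, 1)->(-6, -8): sqrt(145) = 12.041595
Sum = 33.193509
Perimeter = 33.1935

33.1935


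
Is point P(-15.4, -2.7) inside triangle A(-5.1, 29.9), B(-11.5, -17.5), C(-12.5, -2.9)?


Cross products: AB x AP = -279.58, BC x BP = 42.14, CA x CP = 96.6
All same sign? no

No, outside


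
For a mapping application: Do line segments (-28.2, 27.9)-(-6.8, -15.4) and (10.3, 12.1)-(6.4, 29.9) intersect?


Cross products: d1=623.68, d2=411.63, d3=1328.93, d4=1540.98
d1*d2 < 0 and d3*d4 < 0? no

No, they don't intersect


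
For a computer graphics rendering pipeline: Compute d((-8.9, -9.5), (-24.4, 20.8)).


dx=-15.5, dy=30.3
d^2 = (-15.5)^2 + 30.3^2 = 1158.34
d = sqrt(1158.34) = 34.0344

34.0344


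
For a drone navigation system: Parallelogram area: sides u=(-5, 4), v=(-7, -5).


|u x v| = |(-5)*(-5) - 4*(-7)|
= |25 - (-28)| = 53

53


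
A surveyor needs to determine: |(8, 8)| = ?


|u| = sqrt(8^2 + 8^2) = sqrt(128) = 11.3137

11.3137


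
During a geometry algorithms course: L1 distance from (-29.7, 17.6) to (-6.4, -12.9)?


|(-29.7)-(-6.4)| + |17.6-(-12.9)| = 23.3 + 30.5 = 53.8

53.8


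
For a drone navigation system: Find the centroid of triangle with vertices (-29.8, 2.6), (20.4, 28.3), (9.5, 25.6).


Centroid = ((x_A+x_B+x_C)/3, (y_A+y_B+y_C)/3)
= (((-29.8)+20.4+9.5)/3, (2.6+28.3+25.6)/3)
= (0.0333, 18.8333)

(0.0333, 18.8333)


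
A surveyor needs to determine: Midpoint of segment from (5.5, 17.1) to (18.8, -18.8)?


M = ((5.5+18.8)/2, (17.1+(-18.8))/2)
= (12.15, -0.85)

(12.15, -0.85)


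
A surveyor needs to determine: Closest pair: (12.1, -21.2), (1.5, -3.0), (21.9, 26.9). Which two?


d(P0,P1) = 21.0618, d(P0,P2) = 49.0882, d(P1,P2) = 36.1963
Closest: P0 and P1

Closest pair: (12.1, -21.2) and (1.5, -3.0), distance = 21.0618


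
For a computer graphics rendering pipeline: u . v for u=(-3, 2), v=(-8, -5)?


u . v = u_x*v_x + u_y*v_y = (-3)*(-8) + 2*(-5)
= 24 + (-10) = 14

14


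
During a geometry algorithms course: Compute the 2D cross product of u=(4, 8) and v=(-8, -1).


u x v = u_x*v_y - u_y*v_x = 4*(-1) - 8*(-8)
= (-4) - (-64) = 60

60


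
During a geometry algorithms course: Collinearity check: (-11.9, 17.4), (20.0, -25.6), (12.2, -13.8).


Cross product: (20-(-11.9))*((-13.8)-17.4) - ((-25.6)-17.4)*(12.2-(-11.9))
= 41.02

No, not collinear


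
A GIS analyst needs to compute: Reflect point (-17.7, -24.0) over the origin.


Reflection over origin: (x,y) -> (-x,-y)
(-17.7, -24) -> (17.7, 24)

(17.7, 24)


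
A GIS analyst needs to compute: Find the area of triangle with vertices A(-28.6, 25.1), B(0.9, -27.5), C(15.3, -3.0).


Area = |x_A(y_B-y_C) + x_B(y_C-y_A) + x_C(y_A-y_B)|/2
= |700.7 + (-25.29) + 804.78|/2
= 1480.19/2 = 740.095

740.095


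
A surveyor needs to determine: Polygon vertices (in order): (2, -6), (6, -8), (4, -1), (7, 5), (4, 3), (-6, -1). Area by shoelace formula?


Shoelace sum: (2*(-8) - 6*(-6)) + (6*(-1) - 4*(-8)) + (4*5 - 7*(-1)) + (7*3 - 4*5) + (4*(-1) - (-6)*3) + ((-6)*(-6) - 2*(-1))
= 126
Area = |126|/2 = 63

63


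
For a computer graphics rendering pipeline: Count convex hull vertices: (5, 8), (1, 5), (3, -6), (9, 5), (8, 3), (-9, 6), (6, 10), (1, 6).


Convex hull vertices (CCW): (-9, 6), (3, -6), (8, 3), (9, 5), (6, 10)
Count = 5

5


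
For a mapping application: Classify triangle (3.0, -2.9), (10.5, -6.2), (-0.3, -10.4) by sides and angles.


Side lengths squared: AB^2=67.14, BC^2=134.28, CA^2=67.14
Sorted: [67.14, 67.14, 134.28]
By sides: Isosceles, By angles: Right

Isosceles, Right


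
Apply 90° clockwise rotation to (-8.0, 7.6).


90° CW: (x,y) -> (y, -x)
(-8,7.6) -> (7.6, 8)

(7.6, 8)


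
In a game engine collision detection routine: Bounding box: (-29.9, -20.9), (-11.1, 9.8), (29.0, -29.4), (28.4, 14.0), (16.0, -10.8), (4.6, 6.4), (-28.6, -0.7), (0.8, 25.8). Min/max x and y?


x range: [-29.9, 29]
y range: [-29.4, 25.8]
Bounding box: (-29.9,-29.4) to (29,25.8)

(-29.9,-29.4) to (29,25.8)


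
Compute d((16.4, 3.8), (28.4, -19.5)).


dx=12, dy=-23.3
d^2 = 12^2 + (-23.3)^2 = 686.89
d = sqrt(686.89) = 26.2086

26.2086


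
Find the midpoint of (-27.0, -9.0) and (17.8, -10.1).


M = (((-27)+17.8)/2, ((-9)+(-10.1))/2)
= (-4.6, -9.55)

(-4.6, -9.55)


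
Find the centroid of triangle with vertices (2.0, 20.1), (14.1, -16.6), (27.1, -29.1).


Centroid = ((x_A+x_B+x_C)/3, (y_A+y_B+y_C)/3)
= ((2+14.1+27.1)/3, (20.1+(-16.6)+(-29.1))/3)
= (14.4, -8.5333)

(14.4, -8.5333)


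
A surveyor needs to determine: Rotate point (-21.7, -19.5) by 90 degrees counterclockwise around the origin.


90° CCW: (x,y) -> (-y, x)
(-21.7,-19.5) -> (19.5, -21.7)

(19.5, -21.7)


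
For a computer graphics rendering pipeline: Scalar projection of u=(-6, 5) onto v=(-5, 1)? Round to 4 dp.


u.v = 35, |v| = sqrt(26) = 5.099
Scalar projection = u.v / |v| = 35 / sqrt(26) = 6.8641

6.8641


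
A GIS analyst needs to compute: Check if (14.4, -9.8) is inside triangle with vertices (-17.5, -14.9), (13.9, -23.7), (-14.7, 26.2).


Cross products: AB x AP = 440.86, BC x BP = -422.49, CA x CP = 1296.81
All same sign? no

No, outside


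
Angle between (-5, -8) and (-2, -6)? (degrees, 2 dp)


u.v = 58, |u| = sqrt(89) = 9.434, |v| = sqrt(40) = 6.3246
cos(theta) = u.v/(|u||v|) = 58/sqrt(3560) = 0.972082
theta = acos(0.972082) = 13.57 degrees

13.57 degrees


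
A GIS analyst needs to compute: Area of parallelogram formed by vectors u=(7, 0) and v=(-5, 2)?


|u x v| = |7*2 - 0*(-5)|
= |14 - 0| = 14

14


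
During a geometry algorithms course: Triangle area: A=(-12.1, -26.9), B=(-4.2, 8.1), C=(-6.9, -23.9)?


Area = |x_A(y_B-y_C) + x_B(y_C-y_A) + x_C(y_A-y_B)|/2
= |(-387.2) + (-12.6) + 241.5|/2
= 158.3/2 = 79.15

79.15


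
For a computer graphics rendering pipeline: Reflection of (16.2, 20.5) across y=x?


Reflection over y=x: (x,y) -> (y,x)
(16.2, 20.5) -> (20.5, 16.2)

(20.5, 16.2)


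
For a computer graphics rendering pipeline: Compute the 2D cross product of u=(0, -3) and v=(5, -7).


u x v = u_x*v_y - u_y*v_x = 0*(-7) - (-3)*5
= 0 - (-15) = 15

15


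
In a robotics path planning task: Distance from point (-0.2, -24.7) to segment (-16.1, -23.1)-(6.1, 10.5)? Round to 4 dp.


Project P onto AB: t = 0.1845 (clamped to [0,1])
Closest point on segment: (-12.0041, -16.9008)
Distance: 14.1479

14.1479


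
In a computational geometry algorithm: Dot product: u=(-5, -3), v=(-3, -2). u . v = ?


u . v = u_x*v_x + u_y*v_y = (-5)*(-3) + (-3)*(-2)
= 15 + 6 = 21

21


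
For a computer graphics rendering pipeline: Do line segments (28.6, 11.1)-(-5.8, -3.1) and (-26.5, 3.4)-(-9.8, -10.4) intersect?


Cross products: d1=888.97, d2=177.11, d3=-517.54, d4=194.32
d1*d2 < 0 and d3*d4 < 0? no

No, they don't intersect


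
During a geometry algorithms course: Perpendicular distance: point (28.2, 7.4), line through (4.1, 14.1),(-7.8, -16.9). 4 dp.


|cross product| = 826.83
|line direction| = sqrt(1102.61) = 33.2056
Distance = 826.83/sqrt(1102.61) = 24.9003

24.9003


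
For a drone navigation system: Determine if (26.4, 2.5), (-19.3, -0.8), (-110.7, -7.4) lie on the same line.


Cross product: ((-19.3)-26.4)*((-7.4)-2.5) - ((-0.8)-2.5)*((-110.7)-26.4)
= 0

Yes, collinear


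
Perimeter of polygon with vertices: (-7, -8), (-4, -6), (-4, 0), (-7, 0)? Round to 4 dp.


Sides: (-7, -8)->(-4, -6): sqrt(13) = 3.605551, (-4, -6)->(-4, 0): sqrt(36) = 6, (-4, 0)->(-7, 0): sqrt(9) = 3, (-7, 0)->(-7, -8): sqrt(64) = 8
Sum = 20.605551
Perimeter = 20.6056

20.6056


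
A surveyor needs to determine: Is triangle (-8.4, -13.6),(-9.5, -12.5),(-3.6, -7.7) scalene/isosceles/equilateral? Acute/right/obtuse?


Side lengths squared: AB^2=2.42, BC^2=57.85, CA^2=57.85
Sorted: [2.42, 57.85, 57.85]
By sides: Isosceles, By angles: Acute

Isosceles, Acute


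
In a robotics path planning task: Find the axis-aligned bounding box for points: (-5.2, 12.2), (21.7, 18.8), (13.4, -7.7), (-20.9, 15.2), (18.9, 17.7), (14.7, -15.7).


x range: [-20.9, 21.7]
y range: [-15.7, 18.8]
Bounding box: (-20.9,-15.7) to (21.7,18.8)

(-20.9,-15.7) to (21.7,18.8)


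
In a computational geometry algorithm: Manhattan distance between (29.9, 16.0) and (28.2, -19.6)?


|29.9-28.2| + |16-(-19.6)| = 1.7 + 35.6 = 37.3

37.3


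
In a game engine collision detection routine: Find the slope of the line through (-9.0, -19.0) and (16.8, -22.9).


slope = (y2-y1)/(x2-x1) = ((-22.9)-(-19))/(16.8-(-9)) = (-3.9)/25.8 = -0.1512

-0.1512


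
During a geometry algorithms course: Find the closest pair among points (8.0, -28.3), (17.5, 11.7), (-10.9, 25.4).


d(P0,P1) = 41.1127, d(P0,P2) = 56.9289, d(P1,P2) = 31.5317
Closest: P1 and P2

Closest pair: (17.5, 11.7) and (-10.9, 25.4), distance = 31.5317


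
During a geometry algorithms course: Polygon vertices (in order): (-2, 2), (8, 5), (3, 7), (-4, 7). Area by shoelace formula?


Shoelace sum: ((-2)*5 - 8*2) + (8*7 - 3*5) + (3*7 - (-4)*7) + ((-4)*2 - (-2)*7)
= 70
Area = |70|/2 = 35

35


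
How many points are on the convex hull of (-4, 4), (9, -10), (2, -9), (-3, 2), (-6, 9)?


Convex hull vertices (CCW): (-6, 9), (-4, 4), (2, -9), (9, -10)
Count = 4

4


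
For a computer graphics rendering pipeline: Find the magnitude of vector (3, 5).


|u| = sqrt(3^2 + 5^2) = sqrt(34) = 5.831

5.831


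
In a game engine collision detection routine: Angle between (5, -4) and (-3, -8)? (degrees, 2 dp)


u.v = 17, |u| = sqrt(41) = 6.4031, |v| = sqrt(73) = 8.544
cos(theta) = u.v/(|u||v|) = 17/sqrt(2993) = 0.310739
theta = acos(0.310739) = 71.9 degrees

71.9 degrees


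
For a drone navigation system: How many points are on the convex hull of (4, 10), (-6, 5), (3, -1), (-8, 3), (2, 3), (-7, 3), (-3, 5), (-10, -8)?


Convex hull vertices (CCW): (-10, -8), (3, -1), (4, 10), (-6, 5), (-8, 3)
Count = 5

5


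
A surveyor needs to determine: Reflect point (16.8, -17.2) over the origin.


Reflection over origin: (x,y) -> (-x,-y)
(16.8, -17.2) -> (-16.8, 17.2)

(-16.8, 17.2)


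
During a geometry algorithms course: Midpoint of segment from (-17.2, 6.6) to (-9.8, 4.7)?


M = (((-17.2)+(-9.8))/2, (6.6+4.7)/2)
= (-13.5, 5.65)

(-13.5, 5.65)


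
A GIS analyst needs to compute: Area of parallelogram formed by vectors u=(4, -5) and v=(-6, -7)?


|u x v| = |4*(-7) - (-5)*(-6)|
= |(-28) - 30| = 58

58


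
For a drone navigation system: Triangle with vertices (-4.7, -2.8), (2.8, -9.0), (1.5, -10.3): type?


Side lengths squared: AB^2=94.69, BC^2=3.38, CA^2=94.69
Sorted: [3.38, 94.69, 94.69]
By sides: Isosceles, By angles: Acute

Isosceles, Acute


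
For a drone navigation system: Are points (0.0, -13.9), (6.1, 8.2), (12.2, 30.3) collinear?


Cross product: (6.1-0)*(30.3-(-13.9)) - (8.2-(-13.9))*(12.2-0)
= 0

Yes, collinear


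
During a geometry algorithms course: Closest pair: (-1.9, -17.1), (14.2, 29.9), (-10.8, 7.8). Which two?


d(P0,P1) = 49.6811, d(P0,P2) = 26.4428, d(P1,P2) = 33.3678
Closest: P0 and P2

Closest pair: (-1.9, -17.1) and (-10.8, 7.8), distance = 26.4428


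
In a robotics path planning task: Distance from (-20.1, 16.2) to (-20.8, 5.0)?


dx=-0.7, dy=-11.2
d^2 = (-0.7)^2 + (-11.2)^2 = 125.93
d = sqrt(125.93) = 11.2219

11.2219


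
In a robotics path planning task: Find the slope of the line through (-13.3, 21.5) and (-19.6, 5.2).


slope = (y2-y1)/(x2-x1) = (5.2-21.5)/((-19.6)-(-13.3)) = (-16.3)/(-6.3) = 2.5873

2.5873


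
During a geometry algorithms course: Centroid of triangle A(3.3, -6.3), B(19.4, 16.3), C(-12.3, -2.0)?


Centroid = ((x_A+x_B+x_C)/3, (y_A+y_B+y_C)/3)
= ((3.3+19.4+(-12.3))/3, ((-6.3)+16.3+(-2))/3)
= (3.4667, 2.6667)

(3.4667, 2.6667)


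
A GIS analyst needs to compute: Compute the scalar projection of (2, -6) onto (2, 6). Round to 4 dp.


u.v = -32, |v| = sqrt(40) = 6.3246
Scalar projection = u.v / |v| = -32 / sqrt(40) = -5.0596

-5.0596


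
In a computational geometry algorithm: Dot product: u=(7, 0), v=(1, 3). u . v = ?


u . v = u_x*v_x + u_y*v_y = 7*1 + 0*3
= 7 + 0 = 7

7


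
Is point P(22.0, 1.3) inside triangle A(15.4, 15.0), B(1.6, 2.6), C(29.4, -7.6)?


Cross products: AB x AP = 270.9, BC x BP = 171.94, CA x CP = 42.64
All same sign? yes

Yes, inside


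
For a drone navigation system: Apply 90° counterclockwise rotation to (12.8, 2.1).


90° CCW: (x,y) -> (-y, x)
(12.8,2.1) -> (-2.1, 12.8)

(-2.1, 12.8)


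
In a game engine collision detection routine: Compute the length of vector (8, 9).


|u| = sqrt(8^2 + 9^2) = sqrt(145) = 12.0416

12.0416


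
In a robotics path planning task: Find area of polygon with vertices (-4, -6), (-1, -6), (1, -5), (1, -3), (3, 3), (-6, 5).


Shoelace sum: ((-4)*(-6) - (-1)*(-6)) + ((-1)*(-5) - 1*(-6)) + (1*(-3) - 1*(-5)) + (1*3 - 3*(-3)) + (3*5 - (-6)*3) + ((-6)*(-6) - (-4)*5)
= 132
Area = |132|/2 = 66

66


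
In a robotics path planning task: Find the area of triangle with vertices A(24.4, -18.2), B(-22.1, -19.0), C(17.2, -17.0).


Area = |x_A(y_B-y_C) + x_B(y_C-y_A) + x_C(y_A-y_B)|/2
= |(-48.8) + (-26.52) + 13.76|/2
= 61.56/2 = 30.78

30.78


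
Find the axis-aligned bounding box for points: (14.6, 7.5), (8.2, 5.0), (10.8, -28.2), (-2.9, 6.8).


x range: [-2.9, 14.6]
y range: [-28.2, 7.5]
Bounding box: (-2.9,-28.2) to (14.6,7.5)

(-2.9,-28.2) to (14.6,7.5)


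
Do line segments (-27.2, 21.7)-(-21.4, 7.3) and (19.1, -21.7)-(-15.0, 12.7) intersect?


Cross products: d1=112.78, d2=404.3, d3=415, d4=123.48
d1*d2 < 0 and d3*d4 < 0? no

No, they don't intersect


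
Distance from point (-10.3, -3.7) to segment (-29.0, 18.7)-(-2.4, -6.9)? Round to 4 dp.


Project P onto AB: t = 0.7857 (clamped to [0,1])
Closest point on segment: (-8.1001, -1.4142)
Distance: 3.1725

3.1725
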